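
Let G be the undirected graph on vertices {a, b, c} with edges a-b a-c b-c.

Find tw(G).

A width-2 tree decomposition is:
Bags: B1 = {a, b, c}
Tree: (single bag)
With just one bag of size 3, the width is 3 − 1 = 2, so tw(G) ≤ 2. On the other hand G contains the 3-clique {a, b, c}. A clique must lie in a single bag of any decomposition, so no decomposition can have width below 2. Combining the bounds, tw(G) = 2.

2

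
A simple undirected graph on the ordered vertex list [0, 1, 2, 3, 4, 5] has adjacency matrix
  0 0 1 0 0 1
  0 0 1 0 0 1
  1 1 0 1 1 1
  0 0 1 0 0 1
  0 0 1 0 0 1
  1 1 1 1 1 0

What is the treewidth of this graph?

2

A width-2 tree decomposition is:
Bags: B1 = {0, 2, 5}  B2 = {2, 3, 5}  B3 = {1, 2, 5}  B4 = {2, 4, 5}
Tree: B1–B2, B1–B3, B1–B4
Every bag has size at most 3, so the width is 3 − 1 = 2 and tw(G) ≤ 2. On the other hand G contains the 3-clique {0, 2, 5}. A clique must lie in a single bag of any decomposition, so no decomposition can have width below 2. Therefore the treewidth is 2.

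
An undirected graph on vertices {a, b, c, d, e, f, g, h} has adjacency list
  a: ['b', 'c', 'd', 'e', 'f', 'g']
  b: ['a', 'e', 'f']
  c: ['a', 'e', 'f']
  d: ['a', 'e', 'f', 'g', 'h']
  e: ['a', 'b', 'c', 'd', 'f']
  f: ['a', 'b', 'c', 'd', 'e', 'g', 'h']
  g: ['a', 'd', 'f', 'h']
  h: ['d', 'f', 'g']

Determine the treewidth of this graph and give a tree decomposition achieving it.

Treewidth 3.
Bags: B1 = {a, c, e, f}  B2 = {a, d, e, f}  B3 = {a, d, f, g}  B4 = {d, f, g, h}  B5 = {a, b, e, f}
Tree: B1–B2, B2–B3, B3–B4, B1–B5

The largest bag has 4 vertices, giving width 3; this decomposition certifies tw(G) ≤ 3. On the other hand G contains the 4-clique {d, f, g, h}. A clique must lie in a single bag of any decomposition, so no decomposition can have width below 3. The upper and lower bounds meet at 3, so that is the treewidth.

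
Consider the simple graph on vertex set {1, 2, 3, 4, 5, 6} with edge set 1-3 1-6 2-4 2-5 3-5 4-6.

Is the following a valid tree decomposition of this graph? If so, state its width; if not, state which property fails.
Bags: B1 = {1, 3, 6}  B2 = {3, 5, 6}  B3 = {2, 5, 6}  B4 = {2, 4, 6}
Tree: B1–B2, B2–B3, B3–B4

Yes; width 2.

Checking the three conditions: (i) the bags cover all of {1, 2, 3, 4, 5, 6}; (ii) for each edge, some bag contains both endpoints; (iii) the bags containing any fixed vertex form a subtree. All hold, so the decomposition is valid with width 3 − 1 = 2.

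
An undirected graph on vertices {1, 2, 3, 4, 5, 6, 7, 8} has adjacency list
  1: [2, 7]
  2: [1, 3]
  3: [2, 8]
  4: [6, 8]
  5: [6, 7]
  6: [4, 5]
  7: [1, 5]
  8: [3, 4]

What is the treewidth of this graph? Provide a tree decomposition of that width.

Each bag holds 3 vertices, so the decomposition has width 2, which upper-bounds the treewidth. For the lower bound, G contains the cycle 3–8–4–6–5–7–1–2–3, so G is not a forest; only forests have treewidth ≤ 1, hence tw(G) ≥ 2. Hence tw(G) = 2 exactly.

Treewidth 2.
Bags: B1 = {3, 4, 8}  B2 = {3, 4, 6}  B3 = {3, 5, 6}  B4 = {3, 5, 7}  B5 = {1, 3, 7}  B6 = {1, 2, 3}
Tree: B1–B2, B2–B3, B3–B4, B4–B5, B5–B6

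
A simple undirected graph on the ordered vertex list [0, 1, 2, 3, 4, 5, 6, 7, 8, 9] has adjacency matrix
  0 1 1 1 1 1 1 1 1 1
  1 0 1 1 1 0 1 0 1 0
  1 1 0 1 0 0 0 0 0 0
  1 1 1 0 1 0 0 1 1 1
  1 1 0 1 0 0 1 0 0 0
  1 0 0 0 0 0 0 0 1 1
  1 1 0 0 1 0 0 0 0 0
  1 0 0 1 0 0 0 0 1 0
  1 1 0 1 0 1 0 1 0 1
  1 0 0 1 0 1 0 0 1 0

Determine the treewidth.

3

A width-3 tree decomposition is:
Bags: B1 = {0, 1, 3, 4}  B2 = {0, 1, 3, 8}  B3 = {0, 1, 2, 3}  B4 = {0, 1, 4, 6}  B5 = {0, 3, 8, 9}  B6 = {0, 3, 7, 8}  B7 = {0, 5, 8, 9}
Tree: B1–B2, B2–B3, B1–B4, B2–B5, B5–B6, B5–B7
Every bag has size at most 4, so the width is 4 − 1 = 3 and tw(G) ≤ 3. For the lower bound, the 4 vertices {0, 1, 3, 8} are pairwise adjacent, and any tree decomposition puts a clique entirely inside one bag — forcing width ≥ 3. The upper and lower bounds meet at 3, so that is the treewidth.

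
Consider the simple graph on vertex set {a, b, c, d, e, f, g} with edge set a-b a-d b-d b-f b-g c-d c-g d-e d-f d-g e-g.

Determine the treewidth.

2

A width-2 tree decomposition is:
Bags: B1 = {b, d, g}  B2 = {a, b, d}  B3 = {c, d, g}  B4 = {d, e, g}  B5 = {b, d, f}
Tree: B1–B2, B1–B3, B1–B4, B2–B5
The largest bag has 3 vertices, giving width 2; this decomposition certifies tw(G) ≤ 2. On the other hand G contains the 3-clique {d, e, g}. A clique must lie in a single bag of any decomposition, so no decomposition can have width below 2. Hence tw(G) = 2 exactly.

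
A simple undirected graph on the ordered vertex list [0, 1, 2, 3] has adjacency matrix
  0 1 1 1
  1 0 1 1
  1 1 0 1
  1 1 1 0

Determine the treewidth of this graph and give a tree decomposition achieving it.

Treewidth 3.
One such decomposition:
Bags: B1 = {0, 1, 2, 3}
Tree: (single bag)

A single bag containing all 4 vertices is trivially a valid decomposition of width 3. For the lower bound, the 4 vertices {0, 1, 2, 3} are pairwise adjacent, and any tree decomposition puts a clique entirely inside one bag — forcing width ≥ 3. Hence tw(G) = 3 exactly.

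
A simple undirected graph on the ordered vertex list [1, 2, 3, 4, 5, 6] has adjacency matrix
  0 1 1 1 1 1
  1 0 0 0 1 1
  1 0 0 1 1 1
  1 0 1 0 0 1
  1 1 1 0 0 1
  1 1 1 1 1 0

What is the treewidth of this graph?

3

A width-3 tree decomposition is:
Bags: B1 = {1, 3, 5, 6}  B2 = {1, 2, 5, 6}  B3 = {1, 3, 4, 6}
Tree: B1–B2, B1–B3
The largest bag has 4 vertices, giving width 3; this decomposition certifies tw(G) ≤ 3. Conversely, {1, 2, 5, 6} is a clique of size 4, and the vertices of any clique must share a bag in every tree decomposition; so some bag has ≥ 4 vertices and tw(G) ≥ 3. Combining the bounds, tw(G) = 3.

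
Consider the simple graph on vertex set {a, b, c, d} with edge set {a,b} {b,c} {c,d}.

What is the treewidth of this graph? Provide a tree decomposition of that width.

Treewidth 1.
One optimal decomposition is:
Bags: B1 = {c, d}  B2 = {b, c}  B3 = {a, b}
Tree: B1–B2, B2–B3

The largest bag has 2 vertices, giving width 1; this decomposition certifies tw(G) ≤ 1. Since G has at least one edge (e.g. d–c), it is not an edgeless graph, so tw(G) ≥ 1. Therefore the treewidth is 1.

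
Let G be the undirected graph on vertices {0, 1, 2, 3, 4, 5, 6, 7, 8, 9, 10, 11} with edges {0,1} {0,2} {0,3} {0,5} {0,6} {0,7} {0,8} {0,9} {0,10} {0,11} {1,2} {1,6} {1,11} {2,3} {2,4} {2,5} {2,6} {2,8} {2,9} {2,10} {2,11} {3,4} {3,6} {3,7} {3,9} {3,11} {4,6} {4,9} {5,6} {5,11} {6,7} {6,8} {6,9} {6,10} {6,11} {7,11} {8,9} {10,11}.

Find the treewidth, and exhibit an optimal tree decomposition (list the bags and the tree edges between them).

Treewidth 4.
Bags: B1 = {0, 2, 5, 6, 11}  B2 = {0, 2, 3, 6, 11}  B3 = {0, 2, 3, 6, 9}  B4 = {0, 2, 6, 8, 9}  B5 = {0, 1, 2, 6, 11}  B6 = {0, 3, 6, 7, 11}  B7 = {2, 3, 4, 6, 9}  B8 = {0, 2, 6, 10, 11}
Tree: B1–B2, B2–B3, B3–B4, B2–B5, B2–B6, B3–B7, B2–B8

Every bag has size at most 5, so the width is 5 − 1 = 4 and tw(G) ≤ 4. On the other hand G contains the 5-clique {0, 2, 6, 8, 9}. A clique must lie in a single bag of any decomposition, so no decomposition can have width below 4. Therefore the treewidth is 4.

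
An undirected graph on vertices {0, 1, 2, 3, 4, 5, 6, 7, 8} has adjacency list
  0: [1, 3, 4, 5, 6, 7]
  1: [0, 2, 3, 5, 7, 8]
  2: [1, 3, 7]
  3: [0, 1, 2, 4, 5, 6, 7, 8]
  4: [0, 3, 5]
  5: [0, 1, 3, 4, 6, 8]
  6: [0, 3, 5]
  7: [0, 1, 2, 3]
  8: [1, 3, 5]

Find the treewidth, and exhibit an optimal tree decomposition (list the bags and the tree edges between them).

The largest bag has 4 vertices, giving width 3; this decomposition certifies tw(G) ≤ 3. Conversely, {0, 1, 3, 5} is a clique of size 4, and the vertices of any clique must share a bag in every tree decomposition; so some bag has ≥ 4 vertices and tw(G) ≥ 3. The upper and lower bounds meet at 3, so that is the treewidth.

Treewidth 3.
One optimal decomposition is:
Bags: B1 = {0, 1, 3, 7}  B2 = {0, 1, 3, 5}  B3 = {0, 3, 5, 6}  B4 = {1, 2, 3, 7}  B5 = {0, 3, 4, 5}  B6 = {1, 3, 5, 8}
Tree: B1–B2, B2–B3, B1–B4, B3–B5, B2–B6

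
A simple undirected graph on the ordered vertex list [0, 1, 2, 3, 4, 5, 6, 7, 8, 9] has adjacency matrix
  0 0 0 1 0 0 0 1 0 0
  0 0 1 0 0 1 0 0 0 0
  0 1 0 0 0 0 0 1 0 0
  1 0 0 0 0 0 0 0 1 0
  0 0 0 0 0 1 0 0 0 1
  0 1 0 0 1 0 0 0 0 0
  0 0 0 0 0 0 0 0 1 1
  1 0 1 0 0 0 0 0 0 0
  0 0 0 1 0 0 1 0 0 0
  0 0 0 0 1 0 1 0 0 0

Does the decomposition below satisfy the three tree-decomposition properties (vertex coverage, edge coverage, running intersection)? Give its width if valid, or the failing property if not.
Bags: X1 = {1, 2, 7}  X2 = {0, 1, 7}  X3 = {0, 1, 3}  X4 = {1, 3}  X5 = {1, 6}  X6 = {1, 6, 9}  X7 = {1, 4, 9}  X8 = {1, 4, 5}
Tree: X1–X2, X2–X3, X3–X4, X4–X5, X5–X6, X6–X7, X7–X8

No — vertex 8 appears in no bag.

A tree decomposition must satisfy three properties: every vertex lies in some bag; for every edge, both endpoints lie together in some bag; and for every vertex, the bags containing it form a connected subtree. Here vertex 8 appears in no bag, so the decomposition is invalid.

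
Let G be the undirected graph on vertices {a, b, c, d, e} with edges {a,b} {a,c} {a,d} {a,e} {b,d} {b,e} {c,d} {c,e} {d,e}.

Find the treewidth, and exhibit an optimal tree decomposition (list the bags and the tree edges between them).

Treewidth 3.
Bags: B1 = {a, c, d, e}  B2 = {a, b, d, e}
Tree: B1–B2

Every bag has size at most 4, so the width is 4 − 1 = 3 and tw(G) ≤ 3. On the other hand G contains the 4-clique {a, c, d, e}. A clique must lie in a single bag of any decomposition, so no decomposition can have width below 3. Hence tw(G) = 3 exactly.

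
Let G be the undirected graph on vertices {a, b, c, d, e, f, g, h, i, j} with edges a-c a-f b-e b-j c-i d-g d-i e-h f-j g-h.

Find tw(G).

2

A width-2 tree decomposition is:
Bags: B1 = {a, f, j}  B2 = {a, c, j}  B3 = {c, i, j}  B4 = {d, i, j}  B5 = {d, g, j}  B6 = {g, h, j}  B7 = {e, h, j}  B8 = {b, e, j}
Tree: B1–B2, B2–B3, B3–B4, B4–B5, B5–B6, B6–B7, B7–B8
Each bag holds 3 vertices, so the decomposition has width 2, which upper-bounds the treewidth. The edges j–f–a–c–i–d–g–h–e–b–j form a cycle, so G is not a tree and its treewidth is at least 2. Hence tw(G) = 2 exactly.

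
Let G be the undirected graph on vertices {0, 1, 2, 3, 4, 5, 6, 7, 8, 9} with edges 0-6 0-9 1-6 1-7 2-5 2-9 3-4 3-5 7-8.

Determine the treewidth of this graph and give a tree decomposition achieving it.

Each bag holds 2 vertices, so the decomposition has width 1, which upper-bounds the treewidth. G has an edge, so its treewidth is at least 1. Combining the bounds, tw(G) = 1.

Treewidth 1.
Bags: B1 = {7, 8}  B2 = {1, 7}  B3 = {1, 6}  B4 = {0, 6}  B5 = {0, 9}  B6 = {2, 9}  B7 = {2, 5}  B8 = {3, 5}  B9 = {3, 4}
Tree: B1–B2, B2–B3, B3–B4, B4–B5, B5–B6, B6–B7, B7–B8, B8–B9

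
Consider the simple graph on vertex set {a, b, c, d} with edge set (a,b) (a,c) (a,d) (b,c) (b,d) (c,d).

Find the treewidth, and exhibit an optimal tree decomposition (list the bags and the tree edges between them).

Treewidth 3.
One optimal decomposition is:
Bags: B1 = {a, b, c, d}
Tree: (single bag)

A single bag containing all 4 vertices is trivially a valid decomposition of width 3. For the lower bound, the 4 vertices {a, b, c, d} are pairwise adjacent, and any tree decomposition puts a clique entirely inside one bag — forcing width ≥ 3. Combining the bounds, tw(G) = 3.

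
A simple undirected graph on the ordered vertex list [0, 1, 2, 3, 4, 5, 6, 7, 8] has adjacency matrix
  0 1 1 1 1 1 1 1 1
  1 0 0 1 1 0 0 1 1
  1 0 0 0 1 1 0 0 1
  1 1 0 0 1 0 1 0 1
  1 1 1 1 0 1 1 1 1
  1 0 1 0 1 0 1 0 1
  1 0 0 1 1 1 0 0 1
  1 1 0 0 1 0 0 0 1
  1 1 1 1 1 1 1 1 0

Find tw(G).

A width-4 tree decomposition is:
Bags: B1 = {0, 1, 3, 4, 8}  B2 = {0, 3, 4, 6, 8}  B3 = {0, 1, 4, 7, 8}  B4 = {0, 4, 5, 6, 8}  B5 = {0, 2, 4, 5, 8}
Tree: B1–B2, B1–B3, B2–B4, B4–B5
Every bag has size at most 5, so the width is 5 − 1 = 4 and tw(G) ≤ 4. Conversely, {0, 1, 3, 4, 8} is a clique of size 5, and the vertices of any clique must share a bag in every tree decomposition; so some bag has ≥ 5 vertices and tw(G) ≥ 4. Hence tw(G) = 4 exactly.

4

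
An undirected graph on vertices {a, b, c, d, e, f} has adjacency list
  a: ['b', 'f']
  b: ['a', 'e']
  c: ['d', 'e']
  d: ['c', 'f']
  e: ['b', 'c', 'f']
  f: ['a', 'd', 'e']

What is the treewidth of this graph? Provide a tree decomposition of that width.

Treewidth 2.
One such decomposition:
Bags: B1 = {a, b, f}  B2 = {b, e, f}  B3 = {d, e, f}  B4 = {c, d, e}
Tree: B1–B2, B2–B3, B3–B4

Each bag holds 3 vertices, so the decomposition has width 2, which upper-bounds the treewidth. Since a–b–e–f–a is a cycle in G, G is not acyclic. Forests are exactly the graphs of treewidth ≤ 1, so tw(G) ≥ 2. Hence tw(G) = 2 exactly.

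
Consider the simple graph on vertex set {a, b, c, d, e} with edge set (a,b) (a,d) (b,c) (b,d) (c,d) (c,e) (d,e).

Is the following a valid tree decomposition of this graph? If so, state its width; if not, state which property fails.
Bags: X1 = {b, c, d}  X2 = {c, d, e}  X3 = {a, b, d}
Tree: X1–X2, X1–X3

Vertex coverage: the bags together contain {a, b, c, d, e}, the full vertex set. Edge coverage: each edge of G has both endpoints in at least one bag. Running intersection: for every vertex, the bags containing it form a connected subtree. All three properties hold, so this is a valid tree decomposition of width max|bag| − 1 = 2, and hence tw(G) ≤ 2.

Yes; width 2.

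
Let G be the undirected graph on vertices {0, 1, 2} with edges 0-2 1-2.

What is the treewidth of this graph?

1

A width-1 tree decomposition is:
Bags: B1 = {1, 2}  B2 = {0, 2}
Tree: B1–B2
Every bag has size at most 2, so the width is 2 − 1 = 1 and tw(G) ≤ 1. Since G has at least one edge (e.g. 1–2), it is not an edgeless graph, so tw(G) ≥ 1. Therefore the treewidth is 1.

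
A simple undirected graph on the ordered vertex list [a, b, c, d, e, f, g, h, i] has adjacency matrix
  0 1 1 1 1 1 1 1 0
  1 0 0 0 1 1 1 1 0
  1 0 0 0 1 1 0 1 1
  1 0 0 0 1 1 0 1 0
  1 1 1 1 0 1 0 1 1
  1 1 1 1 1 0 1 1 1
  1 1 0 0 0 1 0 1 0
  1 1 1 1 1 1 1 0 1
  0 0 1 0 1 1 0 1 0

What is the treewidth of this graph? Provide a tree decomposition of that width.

Treewidth 4.
Bags: B1 = {a, c, e, f, h}  B2 = {a, d, e, f, h}  B3 = {c, e, f, h, i}  B4 = {a, b, e, f, h}  B5 = {a, b, f, g, h}
Tree: B1–B2, B1–B3, B2–B4, B4–B5

Every bag has size at most 5, so the width is 5 − 1 = 4 and tw(G) ≤ 4. Conversely, {a, b, f, g, h} is a clique of size 5, and the vertices of any clique must share a bag in every tree decomposition; so some bag has ≥ 5 vertices and tw(G) ≥ 4. Hence tw(G) = 4 exactly.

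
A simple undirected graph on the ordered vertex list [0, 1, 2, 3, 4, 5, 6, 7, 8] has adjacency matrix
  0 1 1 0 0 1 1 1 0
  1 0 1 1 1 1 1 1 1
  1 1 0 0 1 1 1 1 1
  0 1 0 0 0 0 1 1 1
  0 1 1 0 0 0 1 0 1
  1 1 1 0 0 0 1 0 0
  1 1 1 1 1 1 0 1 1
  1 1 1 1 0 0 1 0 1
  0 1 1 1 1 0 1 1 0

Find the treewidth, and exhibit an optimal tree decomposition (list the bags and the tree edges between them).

Every bag has size at most 5, so the width is 5 − 1 = 4 and tw(G) ≤ 4. Conversely, {0, 1, 2, 5, 6} is a clique of size 5, and the vertices of any clique must share a bag in every tree decomposition; so some bag has ≥ 5 vertices and tw(G) ≥ 4. Therefore the treewidth is 4.

Treewidth 4.
Bags: B1 = {1, 2, 4, 6, 8}  B2 = {1, 2, 6, 7, 8}  B3 = {0, 1, 2, 6, 7}  B4 = {1, 3, 6, 7, 8}  B5 = {0, 1, 2, 5, 6}
Tree: B1–B2, B2–B3, B2–B4, B3–B5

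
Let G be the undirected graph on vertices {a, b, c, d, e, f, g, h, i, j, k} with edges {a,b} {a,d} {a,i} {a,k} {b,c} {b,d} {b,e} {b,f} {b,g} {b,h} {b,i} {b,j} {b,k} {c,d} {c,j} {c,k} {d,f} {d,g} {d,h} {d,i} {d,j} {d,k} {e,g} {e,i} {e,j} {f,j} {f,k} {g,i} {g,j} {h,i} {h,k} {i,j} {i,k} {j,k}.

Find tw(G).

4

A width-4 tree decomposition is:
Bags: B1 = {a, b, d, i, k}  B2 = {b, d, i, j, k}  B3 = {b, d, g, i, j}  B4 = {b, d, f, j, k}  B5 = {b, e, g, i, j}  B6 = {b, d, h, i, k}  B7 = {b, c, d, j, k}
Tree: B1–B2, B2–B3, B2–B4, B3–B5, B1–B6, B2–B7
Every bag has size at most 5, so the width is 5 − 1 = 4 and tw(G) ≤ 4. For the lower bound, the 5 vertices {b, d, g, i, j} are pairwise adjacent, and any tree decomposition puts a clique entirely inside one bag — forcing width ≥ 4. Therefore the treewidth is 4.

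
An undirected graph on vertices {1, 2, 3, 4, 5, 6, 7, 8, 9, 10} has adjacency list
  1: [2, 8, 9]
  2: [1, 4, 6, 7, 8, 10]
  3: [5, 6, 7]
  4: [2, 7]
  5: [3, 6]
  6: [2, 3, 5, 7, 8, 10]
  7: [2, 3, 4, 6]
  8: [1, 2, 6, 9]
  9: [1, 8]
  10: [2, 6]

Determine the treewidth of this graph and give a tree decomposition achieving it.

Each bag holds 3 vertices, so the decomposition has width 2, which upper-bounds the treewidth. For the lower bound, the 3 vertices {1, 8, 9} are pairwise adjacent, and any tree decomposition puts a clique entirely inside one bag — forcing width ≥ 2. Therefore the treewidth is 2.

Treewidth 2.
One optimal decomposition is:
Bags: B1 = {2, 6, 7}  B2 = {2, 6, 8}  B3 = {3, 6, 7}  B4 = {3, 5, 6}  B5 = {1, 2, 8}  B6 = {1, 8, 9}  B7 = {2, 6, 10}  B8 = {2, 4, 7}
Tree: B1–B2, B1–B3, B3–B4, B2–B5, B5–B6, B1–B7, B1–B8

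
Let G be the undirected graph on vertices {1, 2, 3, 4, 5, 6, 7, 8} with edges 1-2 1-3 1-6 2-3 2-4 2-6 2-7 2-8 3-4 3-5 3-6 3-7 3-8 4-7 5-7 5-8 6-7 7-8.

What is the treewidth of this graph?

3

A width-3 tree decomposition is:
Bags: B1 = {2, 3, 4, 7}  B2 = {2, 3, 7, 8}  B3 = {3, 5, 7, 8}  B4 = {2, 3, 6, 7}  B5 = {1, 2, 3, 6}
Tree: B1–B2, B2–B3, B1–B4, B4–B5
Every bag has size at most 4, so the width is 4 − 1 = 3 and tw(G) ≤ 3. Conversely, {1, 2, 3, 6} is a clique of size 4, and the vertices of any clique must share a bag in every tree decomposition; so some bag has ≥ 4 vertices and tw(G) ≥ 3. Hence tw(G) = 3 exactly.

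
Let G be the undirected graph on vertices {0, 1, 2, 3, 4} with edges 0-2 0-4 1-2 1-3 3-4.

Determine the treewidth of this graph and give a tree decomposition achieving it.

The largest bag has 3 vertices, giving width 2; this decomposition certifies tw(G) ≤ 2. The edges 2–0–4–3–1–2 form a cycle, so G is not a tree and its treewidth is at least 2. Hence tw(G) = 2 exactly.

Treewidth 2.
One such decomposition:
Bags: B1 = {0, 2, 4}  B2 = {2, 3, 4}  B3 = {1, 2, 3}
Tree: B1–B2, B2–B3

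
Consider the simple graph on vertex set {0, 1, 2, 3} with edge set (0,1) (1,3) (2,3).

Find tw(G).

1

A width-1 tree decomposition is:
Bags: B1 = {1, 3}  B2 = {0, 1}  B3 = {2, 3}
Tree: B1–B2, B1–B3
The largest bag has 2 vertices, giving width 1; this decomposition certifies tw(G) ≤ 1. Any graph with an edge has treewidth ≥ 1, and G has the edge 3–1. Therefore the treewidth is 1.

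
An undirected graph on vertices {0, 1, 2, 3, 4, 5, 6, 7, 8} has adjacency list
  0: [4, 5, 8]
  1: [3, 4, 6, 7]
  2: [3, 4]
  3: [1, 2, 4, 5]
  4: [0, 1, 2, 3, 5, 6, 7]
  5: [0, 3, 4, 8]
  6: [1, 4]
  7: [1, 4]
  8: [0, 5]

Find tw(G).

2

A width-2 tree decomposition is:
Bags: B1 = {3, 4, 5}  B2 = {2, 3, 4}  B3 = {1, 3, 4}  B4 = {0, 4, 5}  B5 = {0, 5, 8}  B6 = {1, 4, 7}  B7 = {1, 4, 6}
Tree: B1–B2, B1–B3, B1–B4, B4–B5, B3–B6, B3–B7
Every bag has size at most 3, so the width is 3 − 1 = 2 and tw(G) ≤ 2. Conversely, {0, 5, 8} is a clique of size 3, and the vertices of any clique must share a bag in every tree decomposition; so some bag has ≥ 3 vertices and tw(G) ≥ 2. Therefore the treewidth is 2.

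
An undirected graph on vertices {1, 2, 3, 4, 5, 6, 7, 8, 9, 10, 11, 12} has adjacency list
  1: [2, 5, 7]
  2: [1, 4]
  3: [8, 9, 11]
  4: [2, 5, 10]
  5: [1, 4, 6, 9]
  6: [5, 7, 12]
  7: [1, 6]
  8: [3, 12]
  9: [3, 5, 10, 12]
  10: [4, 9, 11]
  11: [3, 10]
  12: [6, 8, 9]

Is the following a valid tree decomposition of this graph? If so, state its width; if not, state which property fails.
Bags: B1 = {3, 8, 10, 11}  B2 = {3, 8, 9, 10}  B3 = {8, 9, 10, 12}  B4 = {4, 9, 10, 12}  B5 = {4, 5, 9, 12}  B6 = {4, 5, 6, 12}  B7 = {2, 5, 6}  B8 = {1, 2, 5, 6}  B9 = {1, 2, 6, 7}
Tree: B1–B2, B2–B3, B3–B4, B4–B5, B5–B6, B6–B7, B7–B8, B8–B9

No — edge (4,2) lies in no bag.

A tree decomposition must satisfy three properties: every vertex lies in some bag; for every edge, both endpoints lie together in some bag; and for every vertex, the bags containing it form a connected subtree. Here edge (4,2) lies in no bag, so the decomposition is invalid.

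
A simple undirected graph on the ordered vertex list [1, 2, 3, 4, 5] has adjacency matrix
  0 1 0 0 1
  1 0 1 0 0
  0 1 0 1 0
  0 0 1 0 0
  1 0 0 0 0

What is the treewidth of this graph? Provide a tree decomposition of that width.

Treewidth 1.
Bags: B1 = {1, 5}  B2 = {1, 2}  B3 = {2, 3}  B4 = {3, 4}
Tree: B1–B2, B2–B3, B3–B4

Every bag has size at most 2, so the width is 2 − 1 = 1 and tw(G) ≤ 1. G has an edge, so its treewidth is at least 1. The upper and lower bounds meet at 1, so that is the treewidth.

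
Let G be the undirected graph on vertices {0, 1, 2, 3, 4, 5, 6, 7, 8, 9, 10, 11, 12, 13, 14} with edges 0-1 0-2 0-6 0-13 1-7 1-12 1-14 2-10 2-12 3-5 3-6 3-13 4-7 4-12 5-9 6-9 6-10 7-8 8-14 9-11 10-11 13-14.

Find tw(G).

3

A width-3 tree decomposition is:
Bags: B1 = {4, 7, 8, 12}  B2 = {1, 7, 8, 12}  B3 = {1, 8, 12, 14}  B4 = {1, 2, 12, 14}  B5 = {0, 1, 2, 14}  B6 = {0, 2, 13, 14}  B7 = {0, 2, 10, 13}  B8 = {0, 6, 10, 13}  B9 = {3, 6, 10, 13}  B10 = {3, 6, 10, 11}  B11 = {3, 6, 9, 11}  B12 = {3, 5, 9, 11}
Tree: B1–B2, B2–B3, B3–B4, B4–B5, B5–B6, B6–B7, B7–B8, B8–B9, B9–B10, B10–B11, B11–B12
The largest bag has 4 vertices, giving width 3; this decomposition certifies tw(G) ≤ 3. For the lower bound: the 4 vertex sets {4,7,8}, {12}, {1}, {0,2,13,14} are disjoint, each induces a connected subgraph, and every pair is joined by at least one edge of G. Contracting each set to a single vertex therefore yields K_{4} as a minor, and since treewidth is minor-monotone, tw(G) ≥ tw(K_{4}) = 3. The upper and lower bounds meet at 3, so that is the treewidth.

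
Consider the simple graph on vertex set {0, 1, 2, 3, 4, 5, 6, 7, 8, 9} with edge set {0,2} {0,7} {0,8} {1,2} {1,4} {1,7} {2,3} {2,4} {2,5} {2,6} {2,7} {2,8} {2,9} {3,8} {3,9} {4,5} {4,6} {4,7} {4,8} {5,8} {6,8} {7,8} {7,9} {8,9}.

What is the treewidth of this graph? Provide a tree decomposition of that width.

The largest bag has 4 vertices, giving width 3; this decomposition certifies tw(G) ≤ 3. For the lower bound, the 4 vertices {0, 2, 7, 8} are pairwise adjacent, and any tree decomposition puts a clique entirely inside one bag — forcing width ≥ 3. Combining the bounds, tw(G) = 3.

Treewidth 3.
One such decomposition:
Bags: B1 = {2, 4, 7, 8}  B2 = {2, 7, 8, 9}  B3 = {2, 4, 5, 8}  B4 = {0, 2, 7, 8}  B5 = {1, 2, 4, 7}  B6 = {2, 4, 6, 8}  B7 = {2, 3, 8, 9}
Tree: B1–B2, B1–B3, B1–B4, B1–B5, B1–B6, B2–B7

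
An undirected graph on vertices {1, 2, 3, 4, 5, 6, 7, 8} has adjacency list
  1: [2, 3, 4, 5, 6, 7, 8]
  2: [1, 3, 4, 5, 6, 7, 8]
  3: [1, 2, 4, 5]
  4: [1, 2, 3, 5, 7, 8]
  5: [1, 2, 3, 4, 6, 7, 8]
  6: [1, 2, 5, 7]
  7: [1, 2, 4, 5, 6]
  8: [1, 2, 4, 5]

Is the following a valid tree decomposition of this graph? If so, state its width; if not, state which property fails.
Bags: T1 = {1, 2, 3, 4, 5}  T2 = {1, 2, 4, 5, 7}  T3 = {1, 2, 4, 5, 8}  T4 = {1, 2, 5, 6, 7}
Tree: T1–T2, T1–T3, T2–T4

Yes; width 4.

Vertex coverage: the bags together contain {1, 2, 3, 4, 5, 6, 7, 8}, the full vertex set. Edge coverage: each edge of G has both endpoints in at least one bag. Running intersection: for every vertex, the bags containing it form a connected subtree. All three properties hold, so this is a valid tree decomposition of width max|bag| − 1 = 4, and hence tw(G) ≤ 4.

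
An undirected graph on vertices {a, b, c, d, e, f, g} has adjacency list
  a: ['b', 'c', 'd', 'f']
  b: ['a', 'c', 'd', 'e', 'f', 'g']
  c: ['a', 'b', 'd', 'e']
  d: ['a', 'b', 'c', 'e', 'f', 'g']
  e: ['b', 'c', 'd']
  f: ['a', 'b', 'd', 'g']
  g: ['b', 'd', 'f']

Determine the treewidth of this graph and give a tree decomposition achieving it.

Treewidth 3.
One optimal decomposition is:
Bags: B1 = {a, b, c, d}  B2 = {a, b, d, f}  B3 = {b, d, f, g}  B4 = {b, c, d, e}
Tree: B1–B2, B2–B3, B1–B4

The largest bag has 4 vertices, giving width 3; this decomposition certifies tw(G) ≤ 3. For the lower bound, the 4 vertices {b, c, d, e} are pairwise adjacent, and any tree decomposition puts a clique entirely inside one bag — forcing width ≥ 3. Hence tw(G) = 3 exactly.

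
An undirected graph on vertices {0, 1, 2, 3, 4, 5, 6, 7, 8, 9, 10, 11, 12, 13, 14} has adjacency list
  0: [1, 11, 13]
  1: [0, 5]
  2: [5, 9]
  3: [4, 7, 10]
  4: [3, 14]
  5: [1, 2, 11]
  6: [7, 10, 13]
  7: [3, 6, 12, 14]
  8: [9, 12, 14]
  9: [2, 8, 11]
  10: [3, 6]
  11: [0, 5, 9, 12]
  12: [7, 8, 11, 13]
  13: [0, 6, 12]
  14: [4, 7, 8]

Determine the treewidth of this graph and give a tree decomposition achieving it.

Treewidth 3.
One such decomposition:
Bags: B1 = {3, 4, 6, 10}  B2 = {3, 4, 6, 7}  B3 = {4, 6, 7, 14}  B4 = {6, 7, 13, 14}  B5 = {7, 12, 13, 14}  B6 = {8, 12, 13, 14}  B7 = {0, 8, 12, 13}  B8 = {0, 8, 11, 12}  B9 = {0, 8, 9, 11}  B10 = {0, 1, 9, 11}  B11 = {1, 5, 9, 11}  B12 = {1, 2, 5, 9}
Tree: B1–B2, B2–B3, B3–B4, B4–B5, B5–B6, B6–B7, B7–B8, B8–B9, B9–B10, B10–B11, B11–B12

The largest bag has 4 vertices, giving width 3; this decomposition certifies tw(G) ≤ 3. For the lower bound: the 4 vertex sets {3,4,10}, {6}, {7}, {8,12,13,14} are disjoint, each induces a connected subgraph, and every pair is joined by at least one edge of G. Contracting each set to a single vertex therefore yields K_{4} as a minor, and since treewidth is minor-monotone, tw(G) ≥ tw(K_{4}) = 3. The upper and lower bounds meet at 3, so that is the treewidth.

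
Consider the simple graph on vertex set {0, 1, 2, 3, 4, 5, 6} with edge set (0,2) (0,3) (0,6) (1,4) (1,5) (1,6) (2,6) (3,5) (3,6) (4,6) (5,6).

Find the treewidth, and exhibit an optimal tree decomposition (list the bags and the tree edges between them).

Every bag has size at most 3, so the width is 3 − 1 = 2 and tw(G) ≤ 2. For the lower bound, the 3 vertices {0, 2, 6} are pairwise adjacent, and any tree decomposition puts a clique entirely inside one bag — forcing width ≥ 2. Hence tw(G) = 2 exactly.

Treewidth 2.
One optimal decomposition is:
Bags: B1 = {3, 5, 6}  B2 = {0, 3, 6}  B3 = {0, 2, 6}  B4 = {1, 5, 6}  B5 = {1, 4, 6}
Tree: B1–B2, B2–B3, B1–B4, B4–B5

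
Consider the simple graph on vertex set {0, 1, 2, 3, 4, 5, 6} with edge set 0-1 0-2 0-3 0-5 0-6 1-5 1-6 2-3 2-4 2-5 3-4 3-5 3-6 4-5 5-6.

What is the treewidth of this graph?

3

A width-3 tree decomposition is:
Bags: B1 = {0, 3, 5, 6}  B2 = {0, 2, 3, 5}  B3 = {2, 3, 4, 5}  B4 = {0, 1, 5, 6}
Tree: B1–B2, B2–B3, B1–B4
Every bag has size at most 4, so the width is 4 − 1 = 3 and tw(G) ≤ 3. On the other hand G contains the 4-clique {0, 1, 5, 6}. A clique must lie in a single bag of any decomposition, so no decomposition can have width below 3. Hence tw(G) = 3 exactly.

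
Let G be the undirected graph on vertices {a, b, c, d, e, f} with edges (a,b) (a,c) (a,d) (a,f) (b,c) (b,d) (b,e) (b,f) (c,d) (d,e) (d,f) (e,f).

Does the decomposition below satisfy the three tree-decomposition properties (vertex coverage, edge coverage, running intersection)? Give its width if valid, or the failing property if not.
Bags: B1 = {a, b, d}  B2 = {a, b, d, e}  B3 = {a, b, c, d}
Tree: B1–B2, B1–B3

No — vertex f appears in no bag.

A tree decomposition must satisfy three properties: every vertex lies in some bag; for every edge, both endpoints lie together in some bag; and for every vertex, the bags containing it form a connected subtree. Here vertex f appears in no bag, so the decomposition is invalid.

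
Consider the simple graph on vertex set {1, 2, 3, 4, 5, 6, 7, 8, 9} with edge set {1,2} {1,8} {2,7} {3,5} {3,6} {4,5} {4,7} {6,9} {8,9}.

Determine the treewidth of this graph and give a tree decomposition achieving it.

Each bag holds 3 vertices, so the decomposition has width 2, which upper-bounds the treewidth. The edges 7–4–5–3–6–9–8–1–2–7 form a cycle, so G is not a tree and its treewidth is at least 2. The upper and lower bounds meet at 2, so that is the treewidth.

Treewidth 2.
One such decomposition:
Bags: B1 = {4, 5, 7}  B2 = {3, 5, 7}  B3 = {3, 6, 7}  B4 = {6, 7, 9}  B5 = {7, 8, 9}  B6 = {1, 7, 8}  B7 = {1, 2, 7}
Tree: B1–B2, B2–B3, B3–B4, B4–B5, B5–B6, B6–B7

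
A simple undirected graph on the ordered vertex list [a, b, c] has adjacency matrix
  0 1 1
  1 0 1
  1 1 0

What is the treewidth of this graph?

A width-2 tree decomposition is:
Bags: B1 = {a, b, c}
Tree: (single bag)
A single bag containing all 3 vertices is trivially a valid decomposition of width 2. On the other hand G contains the 3-clique {a, b, c}. A clique must lie in a single bag of any decomposition, so no decomposition can have width below 2. Therefore the treewidth is 2.

2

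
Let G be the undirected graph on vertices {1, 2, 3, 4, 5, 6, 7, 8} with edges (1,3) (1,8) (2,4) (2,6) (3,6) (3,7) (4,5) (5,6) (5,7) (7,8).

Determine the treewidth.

2

A width-2 tree decomposition is:
Bags: B1 = {1, 7, 8}  B2 = {1, 3, 7}  B3 = {3, 5, 7}  B4 = {3, 5, 6}  B5 = {4, 5, 6}  B6 = {2, 4, 6}
Tree: B1–B2, B2–B3, B3–B4, B4–B5, B5–B6
Each bag holds 3 vertices, so the decomposition has width 2, which upper-bounds the treewidth. Since 8–1–3–7–8 is a cycle in G, G is not acyclic. Forests are exactly the graphs of treewidth ≤ 1, so tw(G) ≥ 2. The upper and lower bounds meet at 2, so that is the treewidth.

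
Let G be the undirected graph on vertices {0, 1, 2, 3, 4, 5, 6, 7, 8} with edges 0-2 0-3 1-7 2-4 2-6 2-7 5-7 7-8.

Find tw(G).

A width-1 tree decomposition is:
Bags: B1 = {5, 7}  B2 = {2, 7}  B3 = {0, 2}  B4 = {7, 8}  B5 = {2, 4}  B6 = {1, 7}  B7 = {2, 6}  B8 = {0, 3}
Tree: B1–B2, B2–B3, B1–B4, B3–B5, B1–B6, B5–B7, B3–B8
Each bag holds 2 vertices, so the decomposition has width 1, which upper-bounds the treewidth. G has an edge, so its treewidth is at least 1. Combining the bounds, tw(G) = 1.

1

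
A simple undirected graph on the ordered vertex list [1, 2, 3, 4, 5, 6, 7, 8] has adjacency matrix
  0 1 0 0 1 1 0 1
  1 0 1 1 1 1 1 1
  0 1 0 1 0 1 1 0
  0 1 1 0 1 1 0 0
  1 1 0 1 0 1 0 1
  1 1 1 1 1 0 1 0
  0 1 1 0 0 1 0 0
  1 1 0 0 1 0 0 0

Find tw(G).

A width-3 tree decomposition is:
Bags: B1 = {2, 4, 5, 6}  B2 = {2, 3, 4, 6}  B3 = {1, 2, 5, 6}  B4 = {2, 3, 6, 7}  B5 = {1, 2, 5, 8}
Tree: B1–B2, B1–B3, B2–B4, B3–B5
Each bag holds 4 vertices, so the decomposition has width 3, which upper-bounds the treewidth. For the lower bound, the 4 vertices {1, 2, 5, 8} are pairwise adjacent, and any tree decomposition puts a clique entirely inside one bag — forcing width ≥ 3. Therefore the treewidth is 3.

3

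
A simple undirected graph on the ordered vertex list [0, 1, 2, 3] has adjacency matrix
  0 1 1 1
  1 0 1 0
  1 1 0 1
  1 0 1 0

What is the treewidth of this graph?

A width-2 tree decomposition is:
Bags: B1 = {0, 1, 2}  B2 = {0, 2, 3}
Tree: B1–B2
Every bag has size at most 3, so the width is 3 − 1 = 2 and tw(G) ≤ 2. Conversely, {0, 1, 2} is a clique of size 3, and the vertices of any clique must share a bag in every tree decomposition; so some bag has ≥ 3 vertices and tw(G) ≥ 2. The upper and lower bounds meet at 2, so that is the treewidth.

2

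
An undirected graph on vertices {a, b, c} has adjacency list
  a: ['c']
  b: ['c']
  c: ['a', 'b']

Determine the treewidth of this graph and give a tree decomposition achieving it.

The largest bag has 2 vertices, giving width 1; this decomposition certifies tw(G) ≤ 1. Any graph with an edge has treewidth ≥ 1, and G has the edge a–c. Therefore the treewidth is 1.

Treewidth 1.
One such decomposition:
Bags: B1 = {a, c}  B2 = {b, c}
Tree: B1–B2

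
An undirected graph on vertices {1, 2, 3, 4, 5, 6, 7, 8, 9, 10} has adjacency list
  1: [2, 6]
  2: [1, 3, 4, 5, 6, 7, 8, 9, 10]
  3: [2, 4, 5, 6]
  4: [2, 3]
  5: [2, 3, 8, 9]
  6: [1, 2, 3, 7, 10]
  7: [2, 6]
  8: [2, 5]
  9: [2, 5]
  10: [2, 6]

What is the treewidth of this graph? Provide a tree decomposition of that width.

Every bag has size at most 3, so the width is 3 − 1 = 2 and tw(G) ≤ 2. Conversely, {2, 3, 4} is a clique of size 3, and the vertices of any clique must share a bag in every tree decomposition; so some bag has ≥ 3 vertices and tw(G) ≥ 2. Therefore the treewidth is 2.

Treewidth 2.
One such decomposition:
Bags: B1 = {1, 2, 6}  B2 = {2, 3, 6}  B3 = {2, 6, 7}  B4 = {2, 3, 5}  B5 = {2, 6, 10}  B6 = {2, 5, 9}  B7 = {2, 5, 8}  B8 = {2, 3, 4}
Tree: B1–B2, B2–B3, B2–B4, B3–B5, B4–B6, B4–B7, B4–B8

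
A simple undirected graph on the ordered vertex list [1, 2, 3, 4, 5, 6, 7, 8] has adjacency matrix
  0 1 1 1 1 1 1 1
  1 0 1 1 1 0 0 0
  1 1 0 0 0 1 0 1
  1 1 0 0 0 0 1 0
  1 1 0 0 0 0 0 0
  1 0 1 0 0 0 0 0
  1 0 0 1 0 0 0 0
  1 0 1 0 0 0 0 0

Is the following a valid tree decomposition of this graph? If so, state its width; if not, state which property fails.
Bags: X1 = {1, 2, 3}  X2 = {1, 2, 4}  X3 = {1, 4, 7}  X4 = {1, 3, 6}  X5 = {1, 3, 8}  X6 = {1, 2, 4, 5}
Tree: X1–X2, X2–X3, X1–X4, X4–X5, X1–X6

A tree decomposition must satisfy three properties: every vertex lies in some bag; for every edge, both endpoints lie together in some bag; and for every vertex, the bags containing it form a connected subtree. Here bags containing vertex 4 are not connected in the tree, so the decomposition is invalid.

No — bags containing vertex 4 are not connected in the tree.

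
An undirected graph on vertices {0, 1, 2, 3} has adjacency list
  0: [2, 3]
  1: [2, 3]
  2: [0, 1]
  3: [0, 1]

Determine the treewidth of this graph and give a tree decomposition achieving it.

Each bag holds 3 vertices, so the decomposition has width 2, which upper-bounds the treewidth. The edges 3–1–2–0–3 form a cycle, so G is not a tree and its treewidth is at least 2. Combining the bounds, tw(G) = 2.

Treewidth 2.
One optimal decomposition is:
Bags: B1 = {1, 2, 3}  B2 = {0, 2, 3}
Tree: B1–B2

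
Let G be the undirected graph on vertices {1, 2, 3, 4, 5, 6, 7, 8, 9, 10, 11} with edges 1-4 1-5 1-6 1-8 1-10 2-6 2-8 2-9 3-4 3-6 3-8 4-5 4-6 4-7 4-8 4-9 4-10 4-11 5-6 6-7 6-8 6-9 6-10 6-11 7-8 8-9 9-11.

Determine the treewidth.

3

A width-3 tree decomposition is:
Bags: B1 = {3, 4, 6, 8}  B2 = {4, 6, 8, 9}  B3 = {1, 4, 6, 8}  B4 = {2, 6, 8, 9}  B5 = {1, 4, 5, 6}  B6 = {1, 4, 6, 10}  B7 = {4, 6, 7, 8}  B8 = {4, 6, 9, 11}
Tree: B1–B2, B2–B3, B2–B4, B3–B5, B5–B6, B1–B7, B2–B8
The largest bag has 4 vertices, giving width 3; this decomposition certifies tw(G) ≤ 3. Conversely, {2, 6, 8, 9} is a clique of size 4, and the vertices of any clique must share a bag in every tree decomposition; so some bag has ≥ 4 vertices and tw(G) ≥ 3. The upper and lower bounds meet at 3, so that is the treewidth.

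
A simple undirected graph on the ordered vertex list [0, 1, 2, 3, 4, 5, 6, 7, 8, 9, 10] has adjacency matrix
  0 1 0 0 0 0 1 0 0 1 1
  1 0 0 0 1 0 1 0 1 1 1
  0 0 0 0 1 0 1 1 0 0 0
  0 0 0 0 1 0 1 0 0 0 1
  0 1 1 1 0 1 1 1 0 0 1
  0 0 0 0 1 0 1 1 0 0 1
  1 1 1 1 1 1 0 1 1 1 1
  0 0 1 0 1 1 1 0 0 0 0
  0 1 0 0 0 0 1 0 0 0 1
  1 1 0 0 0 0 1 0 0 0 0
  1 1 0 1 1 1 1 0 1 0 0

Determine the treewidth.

A width-3 tree decomposition is:
Bags: B1 = {1, 6, 8, 10}  B2 = {1, 4, 6, 10}  B3 = {0, 1, 6, 10}  B4 = {0, 1, 6, 9}  B5 = {3, 4, 6, 10}  B6 = {4, 5, 6, 10}  B7 = {4, 5, 6, 7}  B8 = {2, 4, 6, 7}
Tree: B1–B2, B2–B3, B3–B4, B2–B5, B5–B6, B6–B7, B7–B8
The largest bag has 4 vertices, giving width 3; this decomposition certifies tw(G) ≤ 3. For the lower bound, the 4 vertices {0, 1, 6, 9} are pairwise adjacent, and any tree decomposition puts a clique entirely inside one bag — forcing width ≥ 3. Combining the bounds, tw(G) = 3.

3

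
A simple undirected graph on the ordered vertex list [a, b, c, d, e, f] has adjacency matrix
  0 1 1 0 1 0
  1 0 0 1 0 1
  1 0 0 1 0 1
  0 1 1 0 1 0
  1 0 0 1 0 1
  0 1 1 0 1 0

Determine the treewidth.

A width-3 tree decomposition is:
Bags: B1 = {b, c, d, e}  B2 = {a, b, c, e}  B3 = {b, c, e, f}
Tree: B1–B2, B2–B3
Every bag has size at most 4, so the width is 4 − 1 = 3 and tw(G) ≤ 3. For the lower bound: the 4 vertex sets {c,d}, {a,b}, {e}, {f} are disjoint, each induces a connected subgraph, and every pair is joined by at least one edge of G. Contracting each set to a single vertex therefore yields K_{4} as a minor, and since treewidth is minor-monotone, tw(G) ≥ tw(K_{4}) = 3. Combining the bounds, tw(G) = 3.

3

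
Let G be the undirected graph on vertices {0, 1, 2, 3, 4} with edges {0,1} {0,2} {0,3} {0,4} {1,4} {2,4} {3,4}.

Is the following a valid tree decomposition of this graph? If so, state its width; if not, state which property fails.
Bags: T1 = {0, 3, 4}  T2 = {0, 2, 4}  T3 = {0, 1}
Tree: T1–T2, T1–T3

A tree decomposition must satisfy three properties: every vertex lies in some bag; for every edge, both endpoints lie together in some bag; and for every vertex, the bags containing it form a connected subtree. Here edge (4,1) lies in no bag, so the decomposition is invalid.

No — edge (4,1) lies in no bag.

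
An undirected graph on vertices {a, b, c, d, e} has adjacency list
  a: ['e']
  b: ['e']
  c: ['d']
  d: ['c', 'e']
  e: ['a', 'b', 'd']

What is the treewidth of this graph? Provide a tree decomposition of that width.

Treewidth 1.
One optimal decomposition is:
Bags: B1 = {a, e}  B2 = {b, e}  B3 = {d, e}  B4 = {c, d}
Tree: B1–B2, B2–B3, B3–B4

Every bag has size at most 2, so the width is 2 − 1 = 1 and tw(G) ≤ 1. G has an edge, so its treewidth is at least 1. The upper and lower bounds meet at 1, so that is the treewidth.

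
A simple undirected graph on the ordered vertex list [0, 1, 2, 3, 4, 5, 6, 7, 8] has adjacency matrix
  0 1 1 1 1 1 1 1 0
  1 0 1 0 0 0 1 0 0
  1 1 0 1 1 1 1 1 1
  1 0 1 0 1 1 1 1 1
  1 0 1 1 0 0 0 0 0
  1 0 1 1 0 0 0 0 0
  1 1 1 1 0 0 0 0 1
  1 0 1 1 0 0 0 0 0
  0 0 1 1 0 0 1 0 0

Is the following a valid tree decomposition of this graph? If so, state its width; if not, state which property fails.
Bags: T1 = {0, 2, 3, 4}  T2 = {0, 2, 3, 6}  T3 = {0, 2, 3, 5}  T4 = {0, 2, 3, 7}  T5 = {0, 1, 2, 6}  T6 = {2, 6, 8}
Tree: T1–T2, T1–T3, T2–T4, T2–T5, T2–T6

A tree decomposition must satisfy three properties: every vertex lies in some bag; for every edge, both endpoints lie together in some bag; and for every vertex, the bags containing it form a connected subtree. Here edge (3,8) lies in no bag, so the decomposition is invalid.

No — edge (3,8) lies in no bag.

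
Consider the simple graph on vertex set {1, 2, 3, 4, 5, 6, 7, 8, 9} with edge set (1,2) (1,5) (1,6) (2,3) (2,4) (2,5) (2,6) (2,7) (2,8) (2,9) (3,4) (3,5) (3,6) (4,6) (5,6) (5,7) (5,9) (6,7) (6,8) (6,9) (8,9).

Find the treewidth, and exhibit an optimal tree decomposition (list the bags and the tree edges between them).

The largest bag has 4 vertices, giving width 3; this decomposition certifies tw(G) ≤ 3. Conversely, {2, 6, 8, 9} is a clique of size 4, and the vertices of any clique must share a bag in every tree decomposition; so some bag has ≥ 4 vertices and tw(G) ≥ 3. Therefore the treewidth is 3.

Treewidth 3.
One optimal decomposition is:
Bags: B1 = {1, 2, 5, 6}  B2 = {2, 5, 6, 7}  B3 = {2, 3, 5, 6}  B4 = {2, 5, 6, 9}  B5 = {2, 3, 4, 6}  B6 = {2, 6, 8, 9}
Tree: B1–B2, B2–B3, B1–B4, B3–B5, B4–B6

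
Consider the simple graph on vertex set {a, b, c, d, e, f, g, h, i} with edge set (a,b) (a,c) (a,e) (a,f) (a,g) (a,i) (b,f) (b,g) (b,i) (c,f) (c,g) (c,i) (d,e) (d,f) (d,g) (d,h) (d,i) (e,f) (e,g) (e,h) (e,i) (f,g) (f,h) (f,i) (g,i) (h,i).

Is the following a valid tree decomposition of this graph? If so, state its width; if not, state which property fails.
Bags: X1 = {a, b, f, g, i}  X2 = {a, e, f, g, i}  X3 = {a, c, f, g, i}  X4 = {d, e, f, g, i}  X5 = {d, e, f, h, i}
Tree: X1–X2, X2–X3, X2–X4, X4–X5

Every vertex of G appears in some bag (union = {a, b, c, d, e, f, g, h, i}); every edge is covered by a bag; and for each vertex v the set of bags containing v is connected in the bag tree. The decomposition is therefore valid. The largest bag has 5 vertices, so the width is 4.

Yes; width 4.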